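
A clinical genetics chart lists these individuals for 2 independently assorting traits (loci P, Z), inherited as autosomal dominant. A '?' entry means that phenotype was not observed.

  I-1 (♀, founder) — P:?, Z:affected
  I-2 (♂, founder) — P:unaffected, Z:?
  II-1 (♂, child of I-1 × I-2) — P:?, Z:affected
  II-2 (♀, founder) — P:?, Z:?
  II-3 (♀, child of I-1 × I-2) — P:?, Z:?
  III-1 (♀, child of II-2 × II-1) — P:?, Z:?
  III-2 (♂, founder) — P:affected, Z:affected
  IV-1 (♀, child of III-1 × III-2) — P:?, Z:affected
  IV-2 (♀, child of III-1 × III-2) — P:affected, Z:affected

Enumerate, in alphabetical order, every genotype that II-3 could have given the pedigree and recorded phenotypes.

II-3 ∈ {Pp ZZ, Pp Zz, Pp zz, pp ZZ, pp Zz, pp zz}

P/I-1 ? ·: pp|Pp|PP
P/I-2 un ·: pp
P/II-1 ? I-1×I-2: pp|Pp
P/II-2 ? ·: pp|Pp|PP
P/II-3 ? I-1×I-2: pp|Pp
P/III-1 ? II-2×II-1: pp|Pp|PP
P/III-2 aff ·: Pp|PP
P/IV-1 ? III-1×III-2: pp|Pp|PP
P/IV-2 aff III-1×III-2: Pp|PP
⇒ P over [I-1,I-2,II-1,II-2,II-3,III-1,III-2,IV-1,IV-2]: 216 consistent
Z/I-1 aff ·: Zz|ZZ
Z/I-2 ? ·: zz|Zz|ZZ
Z/II-1 aff I-1×I-2: Zz|ZZ
Z/II-2 ? ·: zz|Zz|ZZ
Z/II-3 ? I-1×I-2: zz|Zz|ZZ
Z/III-1 ? II-2×II-1: zz|Zz|ZZ
Z/III-2 aff ·: Zz|ZZ
Z/IV-1 aff III-1×III-2: Zz|ZZ
Z/IV-2 aff III-1×III-2: Zz|ZZ
⇒ Z over [I-1,I-2,II-1,II-2,II-3,III-1,III-2,IV-1,IV-2]: 588 consistent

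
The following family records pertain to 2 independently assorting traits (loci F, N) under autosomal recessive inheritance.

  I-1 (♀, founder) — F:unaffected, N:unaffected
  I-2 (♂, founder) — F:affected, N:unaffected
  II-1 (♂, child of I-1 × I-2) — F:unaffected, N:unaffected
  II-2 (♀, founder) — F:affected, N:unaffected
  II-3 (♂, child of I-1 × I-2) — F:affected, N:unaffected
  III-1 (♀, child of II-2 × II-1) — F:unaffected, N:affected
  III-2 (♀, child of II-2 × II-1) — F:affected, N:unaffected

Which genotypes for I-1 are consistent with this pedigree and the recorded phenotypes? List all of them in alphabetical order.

F/I-1 un ·: Ff
F/I-2 aff ·: ff
F/II-1 un I-1×I-2: Ff
F/II-2 aff ·: ff
F/II-3 aff I-1×I-2: ff
F/III-1 un II-2×II-1: Ff
F/III-2 aff II-2×II-1: ff
⇒ F over [I-1,I-2,II-1,II-2,II-3,III-1,III-2]: 1 consistent
N/I-1 un ·: NN|Nn
N/I-2 un ·: NN|Nn
N/II-1 un I-1×I-2: Nn
N/II-2 un ·: Nn
N/II-3 un I-1×I-2: NN|Nn
N/III-1 aff II-2×II-1: nn
N/III-2 un II-2×II-1: NN|Nn
⇒ N over [I-1,I-2,II-1,II-2,II-3,III-1,III-2]: 12 consistent

I-1 ∈ {Ff NN, Ff Nn}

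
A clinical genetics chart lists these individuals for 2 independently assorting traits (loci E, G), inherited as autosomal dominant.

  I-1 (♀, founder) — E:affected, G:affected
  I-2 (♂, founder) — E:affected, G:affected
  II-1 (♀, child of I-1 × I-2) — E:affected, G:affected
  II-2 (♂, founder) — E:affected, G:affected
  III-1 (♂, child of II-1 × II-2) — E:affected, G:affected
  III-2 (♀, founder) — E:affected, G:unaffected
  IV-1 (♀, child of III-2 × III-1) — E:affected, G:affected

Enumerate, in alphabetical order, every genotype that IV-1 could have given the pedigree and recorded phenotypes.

IV-1 ∈ {EE Gg, Ee Gg}

E/I-1 aff ·: Ee|EE
E/I-2 aff ·: Ee|EE
E/II-1 aff I-1×I-2: Ee|EE
E/II-2 aff ·: Ee|EE
E/III-1 aff II-1×II-2: Ee|EE
E/III-2 aff ·: Ee|EE
E/IV-1 aff III-2×III-1: Ee|EE
⇒ E over [I-1,I-2,II-1,II-2,III-1,III-2,IV-1]: 82 consistent
G/I-1 aff ·: Gg|GG
G/I-2 aff ·: Gg|GG
G/II-1 aff I-1×I-2: Gg|GG
G/II-2 aff ·: Gg|GG
G/III-1 aff II-1×II-2: Gg|GG
G/III-2 un ·: gg
G/IV-1 aff III-2×III-1: Gg
⇒ G over [I-1,I-2,II-1,II-2,III-1,III-2,IV-1]: 24 consistent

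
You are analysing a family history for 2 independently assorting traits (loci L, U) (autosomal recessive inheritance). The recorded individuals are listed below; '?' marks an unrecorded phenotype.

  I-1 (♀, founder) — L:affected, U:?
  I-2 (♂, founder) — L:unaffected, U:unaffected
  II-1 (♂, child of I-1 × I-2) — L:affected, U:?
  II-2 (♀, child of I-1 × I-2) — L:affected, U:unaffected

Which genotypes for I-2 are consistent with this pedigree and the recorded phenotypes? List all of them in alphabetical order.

L/I-1 aff ·: ll
L/I-2 un ·: Ll
L/II-1 aff I-1×I-2: ll
L/II-2 aff I-1×I-2: ll
⇒ L over [I-1,I-2,II-1,II-2]: 1 consistent
U/I-1 ? ·: UU|Uu|uu
U/I-2 un ·: UU|Uu
U/II-1 ? I-1×I-2: UU|Uu|uu
U/II-2 un I-1×I-2: UU|Uu
⇒ U over [I-1,I-2,II-1,II-2]: 18 consistent

I-2 ∈ {Ll UU, Ll Uu}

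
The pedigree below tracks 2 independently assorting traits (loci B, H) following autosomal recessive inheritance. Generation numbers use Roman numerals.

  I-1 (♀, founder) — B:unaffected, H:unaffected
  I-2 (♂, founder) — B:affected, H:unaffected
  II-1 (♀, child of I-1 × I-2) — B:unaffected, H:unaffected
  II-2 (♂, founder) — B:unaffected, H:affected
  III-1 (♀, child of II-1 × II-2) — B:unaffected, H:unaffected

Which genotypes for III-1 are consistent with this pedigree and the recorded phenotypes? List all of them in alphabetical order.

B/I-1 un ·: BB|Bb
B/I-2 aff ·: bb
B/II-1 un I-1×I-2: Bb
B/II-2 un ·: BB|Bb
B/III-1 un II-1×II-2: BB|Bb
⇒ B over [I-1,I-2,II-1,II-2,III-1]: 8 consistent
H/I-1 un ·: HH|Hh
H/I-2 un ·: HH|Hh
H/II-1 un I-1×I-2: HH|Hh
H/II-2 aff ·: hh
H/III-1 un II-1×II-2: Hh
⇒ H over [I-1,I-2,II-1,II-2,III-1]: 7 consistent

III-1 ∈ {BB Hh, Bb Hh}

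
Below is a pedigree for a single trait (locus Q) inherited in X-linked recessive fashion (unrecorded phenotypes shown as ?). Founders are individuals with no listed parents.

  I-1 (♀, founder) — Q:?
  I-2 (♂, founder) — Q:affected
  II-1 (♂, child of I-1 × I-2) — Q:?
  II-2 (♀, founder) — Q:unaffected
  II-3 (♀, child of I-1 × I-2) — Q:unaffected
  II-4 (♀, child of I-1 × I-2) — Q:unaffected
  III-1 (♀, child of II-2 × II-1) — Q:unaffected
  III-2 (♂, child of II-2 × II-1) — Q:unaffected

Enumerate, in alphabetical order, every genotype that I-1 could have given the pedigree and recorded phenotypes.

I-1 ∈ {X^QX^Q, X^QX^q}

Q/I-1 ? ·: X^QX^Q|X^QX^q
Q/I-2 aff ·: X^qY
Q/II-1 ? I-1×I-2: X^QY|X^qY
Q/II-2 un ·: X^QX^Q|X^QX^q
Q/II-3 un I-1×I-2: X^QX^q
Q/II-4 un I-1×I-2: X^QX^q
Q/III-1 un II-2×II-1: X^QX^Q|X^QX^q
Q/III-2 un II-2×II-1: X^QY
⇒ Q over [I-1,I-2,II-1,II-2,II-3,II-4,III-1,III-2]: 8 consistent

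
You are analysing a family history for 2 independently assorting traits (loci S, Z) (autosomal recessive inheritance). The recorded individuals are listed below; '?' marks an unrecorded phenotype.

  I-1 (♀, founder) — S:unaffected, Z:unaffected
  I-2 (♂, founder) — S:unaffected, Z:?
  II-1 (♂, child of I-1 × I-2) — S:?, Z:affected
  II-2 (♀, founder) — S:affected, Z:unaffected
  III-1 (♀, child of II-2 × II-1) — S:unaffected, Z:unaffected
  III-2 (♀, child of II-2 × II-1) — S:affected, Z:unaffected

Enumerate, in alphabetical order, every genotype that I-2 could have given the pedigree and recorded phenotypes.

S/I-1 un ·: SS|Ss
S/I-2 un ·: SS|Ss
S/II-1 ? I-1×I-2: Ss
S/II-2 aff ·: ss
S/III-1 un II-2×II-1: Ss
S/III-2 aff II-2×II-1: ss
⇒ S over [I-1,I-2,II-1,II-2,III-1,III-2]: 3 consistent
Z/I-1 un ·: Zz
Z/I-2 ? ·: Zz|zz
Z/II-1 aff I-1×I-2: zz
Z/II-2 un ·: ZZ|Zz
Z/III-1 un II-2×II-1: Zz
Z/III-2 un II-2×II-1: Zz
⇒ Z over [I-1,I-2,II-1,II-2,III-1,III-2]: 4 consistent

I-2 ∈ {SS Zz, SS zz, Ss Zz, Ss zz}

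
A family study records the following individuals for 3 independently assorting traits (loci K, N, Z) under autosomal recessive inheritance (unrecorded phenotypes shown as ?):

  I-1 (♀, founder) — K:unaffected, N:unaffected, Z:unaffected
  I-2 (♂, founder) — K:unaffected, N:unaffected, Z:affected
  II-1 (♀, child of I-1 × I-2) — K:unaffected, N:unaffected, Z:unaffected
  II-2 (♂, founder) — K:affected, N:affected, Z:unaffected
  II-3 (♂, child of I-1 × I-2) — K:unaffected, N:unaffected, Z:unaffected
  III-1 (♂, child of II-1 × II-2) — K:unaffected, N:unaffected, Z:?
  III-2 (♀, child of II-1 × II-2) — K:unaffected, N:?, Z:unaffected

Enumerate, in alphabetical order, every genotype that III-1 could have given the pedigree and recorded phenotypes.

III-1 ∈ {Kk Nn ZZ, Kk Nn Zz, Kk Nn zz}

K/I-1 un ·: KK|Kk
K/I-2 un ·: KK|Kk
K/II-1 un I-1×I-2: KK|Kk
K/II-2 aff ·: kk
K/II-3 un I-1×I-2: KK|Kk
K/III-1 un II-1×II-2: Kk
K/III-2 un II-1×II-2: Kk
⇒ K over [I-1,I-2,II-1,II-2,II-3,III-1,III-2]: 13 consistent
N/I-1 un ·: NN|Nn
N/I-2 un ·: NN|Nn
N/II-1 un I-1×I-2: NN|Nn
N/II-2 aff ·: nn
N/II-3 un I-1×I-2: NN|Nn
N/III-1 un II-1×II-2: Nn
N/III-2 ? II-1×II-2: Nn|nn
⇒ N over [I-1,I-2,II-1,II-2,II-3,III-1,III-2]: 19 consistent
Z/I-1 un ·: ZZ|Zz
Z/I-2 aff ·: zz
Z/II-1 un I-1×I-2: Zz
Z/II-2 un ·: ZZ|Zz
Z/II-3 un I-1×I-2: Zz
Z/III-1 ? II-1×II-2: ZZ|Zz|zz
Z/III-2 un II-1×II-2: ZZ|Zz
⇒ Z over [I-1,I-2,II-1,II-2,II-3,III-1,III-2]: 20 consistent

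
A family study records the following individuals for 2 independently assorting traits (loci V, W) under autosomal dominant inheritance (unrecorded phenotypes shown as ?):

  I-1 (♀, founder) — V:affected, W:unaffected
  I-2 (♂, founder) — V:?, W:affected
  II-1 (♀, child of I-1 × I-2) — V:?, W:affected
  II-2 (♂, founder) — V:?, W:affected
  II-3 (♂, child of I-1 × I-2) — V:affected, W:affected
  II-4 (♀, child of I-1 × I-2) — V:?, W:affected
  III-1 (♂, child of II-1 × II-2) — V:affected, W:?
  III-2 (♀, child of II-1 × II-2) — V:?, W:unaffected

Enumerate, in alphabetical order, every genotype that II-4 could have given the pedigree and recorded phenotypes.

II-4 ∈ {VV Ww, Vv Ww, vv Ww}

V/I-1 aff ·: Vv|VV
V/I-2 ? ·: vv|Vv|VV
V/II-1 ? I-1×I-2: vv|Vv|VV
V/II-2 ? ·: vv|Vv|VV
V/II-3 aff I-1×I-2: Vv|VV
V/II-4 ? I-1×I-2: vv|Vv|VV
V/III-1 aff II-1×II-2: Vv|VV
V/III-2 ? II-1×II-2: vv|Vv|VV
⇒ V over [I-1,I-2,II-1,II-2,II-3,II-4,III-1,III-2]: 318 consistent
W/I-1 un ·: ww
W/I-2 aff ·: Ww|WW
W/II-1 aff I-1×I-2: Ww
W/II-2 aff ·: Ww
W/II-3 aff I-1×I-2: Ww
W/II-4 aff I-1×I-2: Ww
W/III-1 ? II-1×II-2: ww|Ww|WW
W/III-2 un II-1×II-2: ww
⇒ W over [I-1,I-2,II-1,II-2,II-3,II-4,III-1,III-2]: 6 consistent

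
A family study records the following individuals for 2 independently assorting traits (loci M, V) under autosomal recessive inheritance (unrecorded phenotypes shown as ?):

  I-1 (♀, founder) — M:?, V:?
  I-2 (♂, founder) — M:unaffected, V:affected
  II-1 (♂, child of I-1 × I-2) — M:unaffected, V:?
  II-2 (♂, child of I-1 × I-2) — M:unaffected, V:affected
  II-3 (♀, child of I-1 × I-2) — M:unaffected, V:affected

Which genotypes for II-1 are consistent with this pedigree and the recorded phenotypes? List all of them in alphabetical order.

II-1 ∈ {MM Vv, MM vv, Mm Vv, Mm vv}

M/I-1 ? ·: MM|Mm|mm
M/I-2 un ·: MM|Mm
M/II-1 un I-1×I-2: MM|Mm
M/II-2 un I-1×I-2: MM|Mm
M/II-3 un I-1×I-2: MM|Mm
⇒ M over [I-1,I-2,II-1,II-2,II-3]: 27 consistent
V/I-1 ? ·: Vv|vv
V/I-2 aff ·: vv
V/II-1 ? I-1×I-2: Vv|vv
V/II-2 aff I-1×I-2: vv
V/II-3 aff I-1×I-2: vv
⇒ V over [I-1,I-2,II-1,II-2,II-3]: 3 consistent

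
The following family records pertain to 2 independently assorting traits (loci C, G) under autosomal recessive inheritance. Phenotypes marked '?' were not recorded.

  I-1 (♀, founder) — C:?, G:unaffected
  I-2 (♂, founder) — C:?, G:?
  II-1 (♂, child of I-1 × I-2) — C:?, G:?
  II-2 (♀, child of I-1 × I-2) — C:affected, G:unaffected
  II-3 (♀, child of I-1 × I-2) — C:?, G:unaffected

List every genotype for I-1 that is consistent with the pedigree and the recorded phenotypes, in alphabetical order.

C/I-1 ? ·: Cc|cc
C/I-2 ? ·: Cc|cc
C/II-1 ? I-1×I-2: CC|Cc|cc
C/II-2 aff I-1×I-2: cc
C/II-3 ? I-1×I-2: CC|Cc|cc
⇒ C over [I-1,I-2,II-1,II-2,II-3]: 18 consistent
G/I-1 un ·: GG|Gg
G/I-2 ? ·: GG|Gg|gg
G/II-1 ? I-1×I-2: GG|Gg|gg
G/II-2 un I-1×I-2: GG|Gg
G/II-3 un I-1×I-2: GG|Gg
⇒ G over [I-1,I-2,II-1,II-2,II-3]: 32 consistent

I-1 ∈ {Cc GG, Cc Gg, cc GG, cc Gg}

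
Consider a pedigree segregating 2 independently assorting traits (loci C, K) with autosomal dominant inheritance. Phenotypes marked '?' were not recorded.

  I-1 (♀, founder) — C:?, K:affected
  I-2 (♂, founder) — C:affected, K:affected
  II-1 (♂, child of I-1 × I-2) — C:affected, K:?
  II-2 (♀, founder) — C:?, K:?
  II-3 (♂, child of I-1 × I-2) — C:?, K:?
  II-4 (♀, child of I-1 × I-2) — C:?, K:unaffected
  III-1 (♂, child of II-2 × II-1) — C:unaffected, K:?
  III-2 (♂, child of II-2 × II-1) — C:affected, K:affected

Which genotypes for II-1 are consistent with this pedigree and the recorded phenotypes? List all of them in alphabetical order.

C/I-1 ? ·: cc|Cc|CC
C/I-2 aff ·: Cc|CC
C/II-1 aff I-1×I-2: Cc
C/II-2 ? ·: cc|Cc
C/II-3 ? I-1×I-2: cc|Cc|CC
C/II-4 ? I-1×I-2: cc|Cc|CC
C/III-1 un II-2×II-1: cc
C/III-2 aff II-2×II-1: Cc|CC
⇒ C over [I-1,I-2,II-1,II-2,II-3,II-4,III-1,III-2]: 66 consistent
K/I-1 aff ·: Kk
K/I-2 aff ·: Kk
K/II-1 ? I-1×I-2: kk|Kk|KK
K/II-2 ? ·: kk|Kk|KK
K/II-3 ? I-1×I-2: kk|Kk|KK
K/II-4 un I-1×I-2: kk
K/III-1 ? II-2×II-1: kk|Kk|KK
K/III-2 aff II-2×II-1: Kk|KK
⇒ K over [I-1,I-2,II-1,II-2,II-3,II-4,III-1,III-2]: 63 consistent

II-1 ∈ {Cc KK, Cc Kk, Cc kk}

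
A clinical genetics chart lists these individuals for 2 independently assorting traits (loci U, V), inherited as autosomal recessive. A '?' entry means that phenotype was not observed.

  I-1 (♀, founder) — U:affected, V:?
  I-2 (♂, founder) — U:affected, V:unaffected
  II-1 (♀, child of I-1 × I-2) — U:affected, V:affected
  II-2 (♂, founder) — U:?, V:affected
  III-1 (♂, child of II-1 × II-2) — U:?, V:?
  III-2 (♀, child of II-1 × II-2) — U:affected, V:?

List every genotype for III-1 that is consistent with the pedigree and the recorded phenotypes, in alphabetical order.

III-1 ∈ {Uu vv, uu vv}

U/I-1 aff ·: uu
U/I-2 aff ·: uu
U/II-1 aff I-1×I-2: uu
U/II-2 ? ·: Uu|uu
U/III-1 ? II-1×II-2: Uu|uu
U/III-2 aff II-1×II-2: uu
⇒ U over [I-1,I-2,II-1,II-2,III-1,III-2]: 3 consistent
V/I-1 ? ·: Vv|vv
V/I-2 un ·: Vv
V/II-1 aff I-1×I-2: vv
V/II-2 aff ·: vv
V/III-1 ? II-1×II-2: vv
V/III-2 ? II-1×II-2: vv
⇒ V over [I-1,I-2,II-1,II-2,III-1,III-2]: 2 consistent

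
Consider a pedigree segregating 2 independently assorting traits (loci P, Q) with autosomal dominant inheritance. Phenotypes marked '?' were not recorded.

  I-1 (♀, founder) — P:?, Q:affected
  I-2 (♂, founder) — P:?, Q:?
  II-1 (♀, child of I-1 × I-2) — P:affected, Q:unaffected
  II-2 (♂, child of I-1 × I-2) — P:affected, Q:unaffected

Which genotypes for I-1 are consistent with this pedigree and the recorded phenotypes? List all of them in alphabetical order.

I-1 ∈ {PP Qq, Pp Qq, pp Qq}

P/I-1 ? ·: pp|Pp|PP
P/I-2 ? ·: pp|Pp|PP
P/II-1 aff I-1×I-2: Pp|PP
P/II-2 aff I-1×I-2: Pp|PP
⇒ P over [I-1,I-2,II-1,II-2]: 17 consistent
Q/I-1 aff ·: Qq
Q/I-2 ? ·: qq|Qq
Q/II-1 un I-1×I-2: qq
Q/II-2 un I-1×I-2: qq
⇒ Q over [I-1,I-2,II-1,II-2]: 2 consistent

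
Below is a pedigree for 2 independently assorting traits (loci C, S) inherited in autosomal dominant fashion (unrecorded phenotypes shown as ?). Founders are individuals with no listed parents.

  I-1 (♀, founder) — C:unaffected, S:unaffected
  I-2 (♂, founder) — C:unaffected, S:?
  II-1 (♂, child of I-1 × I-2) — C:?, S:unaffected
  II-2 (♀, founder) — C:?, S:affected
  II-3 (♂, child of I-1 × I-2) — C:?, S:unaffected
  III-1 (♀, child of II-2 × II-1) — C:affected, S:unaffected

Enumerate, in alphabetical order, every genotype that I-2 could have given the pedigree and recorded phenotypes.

C/I-1 un ·: cc
C/I-2 un ·: cc
C/II-1 ? I-1×I-2: cc
C/II-2 ? ·: Cc|CC
C/II-3 ? I-1×I-2: cc
C/III-1 aff II-2×II-1: Cc
⇒ C over [I-1,I-2,II-1,II-2,II-3,III-1]: 2 consistent
S/I-1 un ·: ss
S/I-2 ? ·: ss|Ss
S/II-1 un I-1×I-2: ss
S/II-2 aff ·: Ss
S/II-3 un I-1×I-2: ss
S/III-1 un II-2×II-1: ss
⇒ S over [I-1,I-2,II-1,II-2,II-3,III-1]: 2 consistent

I-2 ∈ {cc Ss, cc ss}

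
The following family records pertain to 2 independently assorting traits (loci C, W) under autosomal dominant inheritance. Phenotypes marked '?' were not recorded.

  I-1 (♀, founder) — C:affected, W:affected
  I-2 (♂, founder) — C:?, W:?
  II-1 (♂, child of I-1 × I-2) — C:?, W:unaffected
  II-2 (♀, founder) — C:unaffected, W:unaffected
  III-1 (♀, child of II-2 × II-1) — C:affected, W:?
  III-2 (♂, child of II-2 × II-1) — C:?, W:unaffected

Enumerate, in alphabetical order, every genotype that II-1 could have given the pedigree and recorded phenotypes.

II-1 ∈ {CC ww, Cc ww}

C/I-1 aff ·: Cc|CC
C/I-2 ? ·: cc|Cc|CC
C/II-1 ? I-1×I-2: Cc|CC
C/II-2 un ·: cc
C/III-1 aff II-2×II-1: Cc
C/III-2 ? II-2×II-1: cc|Cc
⇒ C over [I-1,I-2,II-1,II-2,III-1,III-2]: 14 consistent
W/I-1 aff ·: Ww
W/I-2 ? ·: ww|Ww
W/II-1 un I-1×I-2: ww
W/II-2 un ·: ww
W/III-1 ? II-2×II-1: ww
W/III-2 un II-2×II-1: ww
⇒ W over [I-1,I-2,II-1,II-2,III-1,III-2]: 2 consistent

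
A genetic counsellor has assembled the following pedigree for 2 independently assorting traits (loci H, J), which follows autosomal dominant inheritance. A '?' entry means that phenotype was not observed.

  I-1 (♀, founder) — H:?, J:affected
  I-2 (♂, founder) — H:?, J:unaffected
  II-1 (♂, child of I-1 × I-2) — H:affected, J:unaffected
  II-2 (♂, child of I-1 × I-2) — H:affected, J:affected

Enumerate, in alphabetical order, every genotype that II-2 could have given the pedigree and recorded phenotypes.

H/I-1 ? ·: hh|Hh|HH
H/I-2 ? ·: hh|Hh|HH
H/II-1 aff I-1×I-2: Hh|HH
H/II-2 aff I-1×I-2: Hh|HH
⇒ H over [I-1,I-2,II-1,II-2]: 17 consistent
J/I-1 aff ·: Jj
J/I-2 un ·: jj
J/II-1 un I-1×I-2: jj
J/II-2 aff I-1×I-2: Jj
⇒ J over [I-1,I-2,II-1,II-2]: 1 consistent

II-2 ∈ {HH Jj, Hh Jj}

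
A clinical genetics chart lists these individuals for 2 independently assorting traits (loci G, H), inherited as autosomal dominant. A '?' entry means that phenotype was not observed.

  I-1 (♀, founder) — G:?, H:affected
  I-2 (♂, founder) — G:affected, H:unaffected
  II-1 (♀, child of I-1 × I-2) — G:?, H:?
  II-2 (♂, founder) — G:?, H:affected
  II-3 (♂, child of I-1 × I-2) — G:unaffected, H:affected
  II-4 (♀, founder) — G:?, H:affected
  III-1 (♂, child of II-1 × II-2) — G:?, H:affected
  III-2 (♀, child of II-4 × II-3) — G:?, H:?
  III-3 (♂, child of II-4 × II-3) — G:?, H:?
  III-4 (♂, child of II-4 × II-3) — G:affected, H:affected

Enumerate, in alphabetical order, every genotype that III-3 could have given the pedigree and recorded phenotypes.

III-3 ∈ {Gg HH, Gg Hh, Gg hh, gg HH, gg Hh, gg hh}

G/I-1 ? ·: gg|Gg
G/I-2 aff ·: Gg
G/II-1 ? I-1×I-2: gg|Gg|GG
G/II-2 ? ·: gg|Gg|GG
G/II-3 un I-1×I-2: gg
G/II-4 ? ·: Gg|GG
G/III-1 ? II-1×II-2: gg|Gg|GG
G/III-2 ? II-4×II-3: gg|Gg
G/III-3 ? II-4×II-3: gg|Gg
G/III-4 aff II-4×II-3: Gg
⇒ G over [I-1,I-2,II-1,II-2,II-3,II-4,III-1,III-2,III-3,III-4]: 130 consistent
H/I-1 aff ·: Hh|HH
H/I-2 un ·: hh
H/II-1 ? I-1×I-2: hh|Hh
H/II-2 aff ·: Hh|HH
H/II-3 aff I-1×I-2: Hh
H/II-4 aff ·: Hh|HH
H/III-1 aff II-1×II-2: Hh|HH
H/III-2 ? II-4×II-3: hh|Hh|HH
H/III-3 ? II-4×II-3: hh|Hh|HH
H/III-4 aff II-4×II-3: Hh|HH
⇒ H over [I-1,I-2,II-1,II-2,II-3,II-4,III-1,III-2,III-3,III-4]: 260 consistent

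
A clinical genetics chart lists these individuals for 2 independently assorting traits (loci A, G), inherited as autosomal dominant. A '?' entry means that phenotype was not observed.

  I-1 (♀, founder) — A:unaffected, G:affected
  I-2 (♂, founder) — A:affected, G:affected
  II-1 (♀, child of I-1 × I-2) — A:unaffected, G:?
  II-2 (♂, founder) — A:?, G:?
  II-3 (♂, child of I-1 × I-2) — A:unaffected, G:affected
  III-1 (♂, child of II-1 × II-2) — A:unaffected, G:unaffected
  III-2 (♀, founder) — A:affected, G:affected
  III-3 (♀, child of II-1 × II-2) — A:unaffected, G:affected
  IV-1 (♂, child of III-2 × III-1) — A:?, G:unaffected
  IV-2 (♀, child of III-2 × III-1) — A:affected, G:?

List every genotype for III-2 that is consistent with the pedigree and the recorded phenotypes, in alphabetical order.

A/I-1 un ·: aa
A/I-2 aff ·: Aa
A/II-1 un I-1×I-2: aa
A/II-2 ? ·: aa|Aa
A/II-3 un I-1×I-2: aa
A/III-1 un II-1×II-2: aa
A/III-2 aff ·: Aa|AA
A/III-3 un II-1×II-2: aa
A/IV-1 ? III-2×III-1: aa|Aa
A/IV-2 aff III-2×III-1: Aa
⇒ A over [I-1,I-2,II-1,II-2,II-3,III-1,III-2,III-3,IV-1,IV-2]: 6 consistent
G/I-1 aff ·: Gg|GG
G/I-2 aff ·: Gg|GG
G/II-1 ? I-1×I-2: gg|Gg
G/II-2 ? ·: gg|Gg
G/II-3 aff I-1×I-2: Gg|GG
G/III-1 un II-1×II-2: gg
G/III-2 aff ·: Gg
G/III-3 aff II-1×II-2: Gg|GG
G/IV-1 un III-2×III-1: gg
G/IV-2 ? III-2×III-1: gg|Gg
⇒ G over [I-1,I-2,II-1,II-2,II-3,III-1,III-2,III-3,IV-1,IV-2]: 40 consistent

III-2 ∈ {AA Gg, Aa Gg}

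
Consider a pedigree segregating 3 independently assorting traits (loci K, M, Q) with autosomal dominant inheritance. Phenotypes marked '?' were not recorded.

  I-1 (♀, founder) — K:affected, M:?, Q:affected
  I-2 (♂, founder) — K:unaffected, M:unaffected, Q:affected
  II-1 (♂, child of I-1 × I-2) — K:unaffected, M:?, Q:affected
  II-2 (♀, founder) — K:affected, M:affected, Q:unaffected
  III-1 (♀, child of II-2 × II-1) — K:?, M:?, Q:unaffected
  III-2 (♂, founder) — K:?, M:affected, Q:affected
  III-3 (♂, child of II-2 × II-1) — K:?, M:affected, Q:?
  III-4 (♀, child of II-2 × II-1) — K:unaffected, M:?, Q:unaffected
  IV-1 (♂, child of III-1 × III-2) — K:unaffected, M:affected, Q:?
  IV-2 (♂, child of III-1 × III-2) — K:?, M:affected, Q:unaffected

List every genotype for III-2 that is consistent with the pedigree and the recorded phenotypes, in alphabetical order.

III-2 ∈ {Kk MM Qq, Kk Mm Qq, kk MM Qq, kk Mm Qq}

K/I-1 aff ·: Kk
K/I-2 un ·: kk
K/II-1 un I-1×I-2: kk
K/II-2 aff ·: Kk
K/III-1 ? II-2×II-1: kk|Kk
K/III-2 ? ·: kk|Kk
K/III-3 ? II-2×II-1: kk|Kk
K/III-4 un II-2×II-1: kk
K/IV-1 un III-1×III-2: kk
K/IV-2 ? III-1×III-2: kk|Kk|KK
⇒ K over [I-1,I-2,II-1,II-2,III-1,III-2,III-3,III-4,IV-1,IV-2]: 16 consistent
M/I-1 ? ·: mm|Mm|MM
M/I-2 un ·: mm
M/II-1 ? I-1×I-2: mm|Mm
M/II-2 aff ·: Mm|MM
M/III-1 ? II-2×II-1: mm|Mm|MM
M/III-2 aff ·: Mm|MM
M/III-3 aff II-2×II-1: Mm|MM
M/III-4 ? II-2×II-1: mm|Mm|MM
M/IV-1 aff III-1×III-2: Mm|MM
M/IV-2 aff III-1×III-2: Mm|MM
⇒ M over [I-1,I-2,II-1,II-2,III-1,III-2,III-3,III-4,IV-1,IV-2]: 340 consistent
Q/I-1 aff ·: Qq|QQ
Q/I-2 aff ·: Qq|QQ
Q/II-1 aff I-1×I-2: Qq
Q/II-2 un ·: qq
Q/III-1 un II-2×II-1: qq
Q/III-2 aff ·: Qq
Q/III-3 ? II-2×II-1: qq|Qq
Q/III-4 un II-2×II-1: qq
Q/IV-1 ? III-1×III-2: qq|Qq
Q/IV-2 un III-1×III-2: qq
⇒ Q over [I-1,I-2,II-1,II-2,III-1,III-2,III-3,III-4,IV-1,IV-2]: 12 consistent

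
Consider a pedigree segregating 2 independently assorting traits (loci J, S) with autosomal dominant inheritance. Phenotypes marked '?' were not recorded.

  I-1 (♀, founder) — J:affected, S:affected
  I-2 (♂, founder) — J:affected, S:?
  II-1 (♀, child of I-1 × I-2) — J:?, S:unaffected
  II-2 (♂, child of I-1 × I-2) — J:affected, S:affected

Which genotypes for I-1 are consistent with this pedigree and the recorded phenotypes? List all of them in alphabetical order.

I-1 ∈ {JJ Ss, Jj Ss}

J/I-1 aff ·: Jj|JJ
J/I-2 aff ·: Jj|JJ
J/II-1 ? I-1×I-2: jj|Jj|JJ
J/II-2 aff I-1×I-2: Jj|JJ
⇒ J over [I-1,I-2,II-1,II-2]: 15 consistent
S/I-1 aff ·: Ss
S/I-2 ? ·: ss|Ss
S/II-1 un I-1×I-2: ss
S/II-2 aff I-1×I-2: Ss|SS
⇒ S over [I-1,I-2,II-1,II-2]: 3 consistent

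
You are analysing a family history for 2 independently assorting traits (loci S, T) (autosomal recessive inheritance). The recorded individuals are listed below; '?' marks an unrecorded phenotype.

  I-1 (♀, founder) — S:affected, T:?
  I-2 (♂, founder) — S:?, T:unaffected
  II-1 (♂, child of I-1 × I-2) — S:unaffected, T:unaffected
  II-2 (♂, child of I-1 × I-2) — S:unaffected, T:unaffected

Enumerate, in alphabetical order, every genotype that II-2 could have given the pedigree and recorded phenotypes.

II-2 ∈ {Ss TT, Ss Tt}

S/I-1 aff ·: ss
S/I-2 ? ·: SS|Ss
S/II-1 un I-1×I-2: Ss
S/II-2 un I-1×I-2: Ss
⇒ S over [I-1,I-2,II-1,II-2]: 2 consistent
T/I-1 ? ·: TT|Tt|tt
T/I-2 un ·: TT|Tt
T/II-1 un I-1×I-2: TT|Tt
T/II-2 un I-1×I-2: TT|Tt
⇒ T over [I-1,I-2,II-1,II-2]: 15 consistent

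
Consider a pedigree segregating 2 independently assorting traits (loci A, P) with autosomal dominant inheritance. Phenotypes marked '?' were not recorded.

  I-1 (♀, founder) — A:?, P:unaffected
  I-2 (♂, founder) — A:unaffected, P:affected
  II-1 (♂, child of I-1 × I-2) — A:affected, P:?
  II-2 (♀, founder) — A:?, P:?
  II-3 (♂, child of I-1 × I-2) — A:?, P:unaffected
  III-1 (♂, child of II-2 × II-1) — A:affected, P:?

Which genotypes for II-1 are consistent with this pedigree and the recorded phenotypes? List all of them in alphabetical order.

A/I-1 ? ·: Aa|AA
A/I-2 un ·: aa
A/II-1 aff I-1×I-2: Aa
A/II-2 ? ·: aa|Aa|AA
A/II-3 ? I-1×I-2: aa|Aa
A/III-1 aff II-2×II-1: Aa|AA
⇒ A over [I-1,I-2,II-1,II-2,II-3,III-1]: 15 consistent
P/I-1 un ·: pp
P/I-2 aff ·: Pp
P/II-1 ? I-1×I-2: pp|Pp
P/II-2 ? ·: pp|Pp|PP
P/II-3 un I-1×I-2: pp
P/III-1 ? II-2×II-1: pp|Pp|PP
⇒ P over [I-1,I-2,II-1,II-2,II-3,III-1]: 11 consistent

II-1 ∈ {Aa Pp, Aa pp}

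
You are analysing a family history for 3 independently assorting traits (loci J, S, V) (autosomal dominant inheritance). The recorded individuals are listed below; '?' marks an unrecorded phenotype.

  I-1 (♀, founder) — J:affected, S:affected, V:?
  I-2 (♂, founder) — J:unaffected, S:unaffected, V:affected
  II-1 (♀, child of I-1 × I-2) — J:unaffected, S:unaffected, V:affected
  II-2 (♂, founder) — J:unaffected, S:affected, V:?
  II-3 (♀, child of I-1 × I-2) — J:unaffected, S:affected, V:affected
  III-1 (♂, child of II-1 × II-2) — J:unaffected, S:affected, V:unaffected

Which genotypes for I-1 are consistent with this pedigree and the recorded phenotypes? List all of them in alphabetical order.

J/I-1 aff ·: Jj
J/I-2 un ·: jj
J/II-1 un I-1×I-2: jj
J/II-2 un ·: jj
J/II-3 un I-1×I-2: jj
J/III-1 un II-1×II-2: jj
⇒ J over [I-1,I-2,II-1,II-2,II-3,III-1]: 1 consistent
S/I-1 aff ·: Ss
S/I-2 un ·: ss
S/II-1 un I-1×I-2: ss
S/II-2 aff ·: Ss|SS
S/II-3 aff I-1×I-2: Ss
S/III-1 aff II-1×II-2: Ss
⇒ S over [I-1,I-2,II-1,II-2,II-3,III-1]: 2 consistent
V/I-1 ? ·: vv|Vv|VV
V/I-2 aff ·: Vv|VV
V/II-1 aff I-1×I-2: Vv
V/II-2 ? ·: vv|Vv
V/II-3 aff I-1×I-2: Vv|VV
V/III-1 un II-1×II-2: vv
⇒ V over [I-1,I-2,II-1,II-2,II-3,III-1]: 16 consistent

I-1 ∈ {Jj Ss VV, Jj Ss Vv, Jj Ss vv}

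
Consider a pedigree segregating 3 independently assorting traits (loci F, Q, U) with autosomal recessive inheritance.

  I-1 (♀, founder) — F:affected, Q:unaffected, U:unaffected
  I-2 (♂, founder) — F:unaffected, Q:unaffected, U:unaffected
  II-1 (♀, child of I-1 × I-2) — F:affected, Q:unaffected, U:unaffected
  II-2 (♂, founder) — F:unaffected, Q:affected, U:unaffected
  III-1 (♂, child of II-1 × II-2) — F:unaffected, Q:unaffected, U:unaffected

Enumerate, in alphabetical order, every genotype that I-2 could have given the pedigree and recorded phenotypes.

I-2 ∈ {Ff QQ UU, Ff QQ Uu, Ff Qq UU, Ff Qq Uu}

F/I-1 aff ·: ff
F/I-2 un ·: Ff
F/II-1 aff I-1×I-2: ff
F/II-2 un ·: FF|Ff
F/III-1 un II-1×II-2: Ff
⇒ F over [I-1,I-2,II-1,II-2,III-1]: 2 consistent
Q/I-1 un ·: QQ|Qq
Q/I-2 un ·: QQ|Qq
Q/II-1 un I-1×I-2: QQ|Qq
Q/II-2 aff ·: qq
Q/III-1 un II-1×II-2: Qq
⇒ Q over [I-1,I-2,II-1,II-2,III-1]: 7 consistent
U/I-1 un ·: UU|Uu
U/I-2 un ·: UU|Uu
U/II-1 un I-1×I-2: UU|Uu
U/II-2 un ·: UU|Uu
U/III-1 un II-1×II-2: UU|Uu
⇒ U over [I-1,I-2,II-1,II-2,III-1]: 24 consistent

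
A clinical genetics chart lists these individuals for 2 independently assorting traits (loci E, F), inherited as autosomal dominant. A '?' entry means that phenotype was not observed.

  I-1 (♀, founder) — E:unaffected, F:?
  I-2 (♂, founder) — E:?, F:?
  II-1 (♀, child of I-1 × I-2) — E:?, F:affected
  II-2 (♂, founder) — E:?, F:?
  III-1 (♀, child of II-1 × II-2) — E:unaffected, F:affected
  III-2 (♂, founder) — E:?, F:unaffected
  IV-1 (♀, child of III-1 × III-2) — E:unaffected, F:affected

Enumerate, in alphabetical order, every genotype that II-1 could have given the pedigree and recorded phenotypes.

II-1 ∈ {Ee FF, Ee Ff, ee FF, ee Ff}

E/I-1 un ·: ee
E/I-2 ? ·: ee|Ee|EE
E/II-1 ? I-1×I-2: ee|Ee
E/II-2 ? ·: ee|Ee
E/III-1 un II-1×II-2: ee
E/III-2 ? ·: ee|Ee
E/IV-1 un III-1×III-2: ee
⇒ E over [I-1,I-2,II-1,II-2,III-1,III-2,IV-1]: 16 consistent
F/I-1 ? ·: ff|Ff|FF
F/I-2 ? ·: ff|Ff|FF
F/II-1 aff I-1×I-2: Ff|FF
F/II-2 ? ·: ff|Ff|FF
F/III-1 aff II-1×II-2: Ff|FF
F/III-2 un ·: ff
F/IV-1 aff III-1×III-2: Ff
⇒ F over [I-1,I-2,II-1,II-2,III-1,III-2,IV-1]: 51 consistent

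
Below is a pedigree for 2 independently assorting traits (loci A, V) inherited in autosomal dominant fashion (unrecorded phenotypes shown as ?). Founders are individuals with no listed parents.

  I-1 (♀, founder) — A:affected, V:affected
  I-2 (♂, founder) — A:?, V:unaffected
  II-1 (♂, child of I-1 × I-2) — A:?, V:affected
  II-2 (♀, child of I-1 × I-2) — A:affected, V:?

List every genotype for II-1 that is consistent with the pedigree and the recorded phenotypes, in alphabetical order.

A/I-1 aff ·: Aa|AA
A/I-2 ? ·: aa|Aa|AA
A/II-1 ? I-1×I-2: aa|Aa|AA
A/II-2 aff I-1×I-2: Aa|AA
⇒ A over [I-1,I-2,II-1,II-2]: 18 consistent
V/I-1 aff ·: Vv|VV
V/I-2 un ·: vv
V/II-1 aff I-1×I-2: Vv
V/II-2 ? I-1×I-2: vv|Vv
⇒ V over [I-1,I-2,II-1,II-2]: 3 consistent

II-1 ∈ {AA Vv, Aa Vv, aa Vv}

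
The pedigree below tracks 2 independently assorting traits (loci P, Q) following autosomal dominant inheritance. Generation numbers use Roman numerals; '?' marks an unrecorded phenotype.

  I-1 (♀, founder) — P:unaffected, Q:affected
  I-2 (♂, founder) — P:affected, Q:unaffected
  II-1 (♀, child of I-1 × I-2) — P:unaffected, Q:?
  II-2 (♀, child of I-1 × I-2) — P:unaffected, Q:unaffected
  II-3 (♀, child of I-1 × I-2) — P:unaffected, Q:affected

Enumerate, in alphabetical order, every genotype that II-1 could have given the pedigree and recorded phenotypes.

II-1 ∈ {pp Qq, pp qq}

P/I-1 un ·: pp
P/I-2 aff ·: Pp
P/II-1 un I-1×I-2: pp
P/II-2 un I-1×I-2: pp
P/II-3 un I-1×I-2: pp
⇒ P over [I-1,I-2,II-1,II-2,II-3]: 1 consistent
Q/I-1 aff ·: Qq
Q/I-2 un ·: qq
Q/II-1 ? I-1×I-2: qq|Qq
Q/II-2 un I-1×I-2: qq
Q/II-3 aff I-1×I-2: Qq
⇒ Q over [I-1,I-2,II-1,II-2,II-3]: 2 consistent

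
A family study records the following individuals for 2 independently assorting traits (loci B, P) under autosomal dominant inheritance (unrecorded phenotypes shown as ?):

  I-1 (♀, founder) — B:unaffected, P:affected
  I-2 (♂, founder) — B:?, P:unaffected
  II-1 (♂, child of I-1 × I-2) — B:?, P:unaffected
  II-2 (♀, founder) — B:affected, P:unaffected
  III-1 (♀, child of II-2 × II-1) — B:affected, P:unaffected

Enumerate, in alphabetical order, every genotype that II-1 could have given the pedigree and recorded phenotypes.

B/I-1 un ·: bb
B/I-2 ? ·: bb|Bb|BB
B/II-1 ? I-1×I-2: bb|Bb
B/II-2 aff ·: Bb|BB
B/III-1 aff II-2×II-1: Bb|BB
⇒ B over [I-1,I-2,II-1,II-2,III-1]: 12 consistent
P/I-1 aff ·: Pp
P/I-2 un ·: pp
P/II-1 un I-1×I-2: pp
P/II-2 un ·: pp
P/III-1 un II-2×II-1: pp
⇒ P over [I-1,I-2,II-1,II-2,III-1]: 1 consistent

II-1 ∈ {Bb pp, bb pp}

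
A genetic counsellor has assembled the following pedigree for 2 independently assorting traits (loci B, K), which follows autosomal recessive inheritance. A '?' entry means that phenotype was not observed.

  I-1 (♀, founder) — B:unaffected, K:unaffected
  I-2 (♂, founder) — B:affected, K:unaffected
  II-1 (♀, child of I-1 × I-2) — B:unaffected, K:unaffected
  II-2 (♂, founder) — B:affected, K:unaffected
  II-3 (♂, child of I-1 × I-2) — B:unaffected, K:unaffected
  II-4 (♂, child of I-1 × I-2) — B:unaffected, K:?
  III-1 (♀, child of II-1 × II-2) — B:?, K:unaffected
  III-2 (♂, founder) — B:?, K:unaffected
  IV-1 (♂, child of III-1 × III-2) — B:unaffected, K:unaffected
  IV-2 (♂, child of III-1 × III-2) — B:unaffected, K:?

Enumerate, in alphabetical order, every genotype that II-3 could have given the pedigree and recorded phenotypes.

II-3 ∈ {Bb KK, Bb Kk}

B/I-1 un ·: BB|Bb
B/I-2 aff ·: bb
B/II-1 un I-1×I-2: Bb
B/II-2 aff ·: bb
B/II-3 un I-1×I-2: Bb
B/II-4 un I-1×I-2: Bb
B/III-1 ? II-1×II-2: Bb|bb
B/III-2 ? ·: BB|Bb|bb
B/IV-1 un III-1×III-2: BB|Bb
B/IV-2 un III-1×III-2: BB|Bb
⇒ B over [I-1,I-2,II-1,II-2,II-3,II-4,III-1,III-2,IV-1,IV-2]: 22 consistent
K/I-1 un ·: KK|Kk
K/I-2 un ·: KK|Kk
K/II-1 un I-1×I-2: KK|Kk
K/II-2 un ·: KK|Kk
K/II-3 un I-1×I-2: KK|Kk
K/II-4 ? I-1×I-2: KK|Kk|kk
K/III-1 un II-1×II-2: KK|Kk
K/III-2 un ·: KK|Kk
K/IV-1 un III-1×III-2: KK|Kk
K/IV-2 ? III-1×III-2: KK|Kk|kk
⇒ K over [I-1,I-2,II-1,II-2,II-3,II-4,III-1,III-2,IV-1,IV-2]: 720 consistent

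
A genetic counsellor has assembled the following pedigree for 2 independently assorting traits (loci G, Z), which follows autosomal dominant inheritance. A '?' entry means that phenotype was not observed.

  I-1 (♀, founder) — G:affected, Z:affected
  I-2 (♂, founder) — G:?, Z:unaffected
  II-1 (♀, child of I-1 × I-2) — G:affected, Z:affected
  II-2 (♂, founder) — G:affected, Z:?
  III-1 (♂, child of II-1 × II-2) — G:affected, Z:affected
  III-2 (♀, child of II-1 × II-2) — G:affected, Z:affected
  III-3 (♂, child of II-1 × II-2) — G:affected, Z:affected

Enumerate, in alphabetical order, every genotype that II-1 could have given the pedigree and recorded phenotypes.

II-1 ∈ {GG Zz, Gg Zz}

G/I-1 aff ·: Gg|GG
G/I-2 ? ·: gg|Gg|GG
G/II-1 aff I-1×I-2: Gg|GG
G/II-2 aff ·: Gg|GG
G/III-1 aff II-1×II-2: Gg|GG
G/III-2 aff II-1×II-2: Gg|GG
G/III-3 aff II-1×II-2: Gg|GG
⇒ G over [I-1,I-2,II-1,II-2,III-1,III-2,III-3]: 116 consistent
Z/I-1 aff ·: Zz|ZZ
Z/I-2 un ·: zz
Z/II-1 aff I-1×I-2: Zz
Z/II-2 ? ·: zz|Zz|ZZ
Z/III-1 aff II-1×II-2: Zz|ZZ
Z/III-2 aff II-1×II-2: Zz|ZZ
Z/III-3 aff II-1×II-2: Zz|ZZ
⇒ Z over [I-1,I-2,II-1,II-2,III-1,III-2,III-3]: 34 consistent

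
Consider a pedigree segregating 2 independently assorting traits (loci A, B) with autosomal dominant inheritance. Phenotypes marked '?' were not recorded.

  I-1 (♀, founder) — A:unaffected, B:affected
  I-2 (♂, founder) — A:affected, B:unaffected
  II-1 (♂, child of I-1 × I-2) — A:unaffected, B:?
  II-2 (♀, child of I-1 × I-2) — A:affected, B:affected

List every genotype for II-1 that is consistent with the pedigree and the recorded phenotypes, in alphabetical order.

A/I-1 un ·: aa
A/I-2 aff ·: Aa
A/II-1 un I-1×I-2: aa
A/II-2 aff I-1×I-2: Aa
⇒ A over [I-1,I-2,II-1,II-2]: 1 consistent
B/I-1 aff ·: Bb|BB
B/I-2 un ·: bb
B/II-1 ? I-1×I-2: bb|Bb
B/II-2 aff I-1×I-2: Bb
⇒ B over [I-1,I-2,II-1,II-2]: 3 consistent

II-1 ∈ {aa Bb, aa bb}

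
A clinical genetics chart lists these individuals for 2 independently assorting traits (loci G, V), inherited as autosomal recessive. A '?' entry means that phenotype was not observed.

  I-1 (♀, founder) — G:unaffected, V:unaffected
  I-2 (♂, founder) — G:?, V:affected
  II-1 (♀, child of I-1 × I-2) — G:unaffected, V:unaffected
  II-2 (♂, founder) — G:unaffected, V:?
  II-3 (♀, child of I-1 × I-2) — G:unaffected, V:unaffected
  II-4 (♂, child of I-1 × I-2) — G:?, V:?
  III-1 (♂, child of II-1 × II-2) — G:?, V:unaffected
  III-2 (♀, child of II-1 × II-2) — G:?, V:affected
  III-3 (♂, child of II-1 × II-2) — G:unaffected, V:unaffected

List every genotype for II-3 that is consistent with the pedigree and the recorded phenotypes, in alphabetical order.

G/I-1 un ·: GG|Gg
G/I-2 ? ·: GG|Gg|gg
G/II-1 un I-1×I-2: GG|Gg
G/II-2 un ·: GG|Gg
G/II-3 un I-1×I-2: GG|Gg
G/II-4 ? I-1×I-2: GG|Gg|gg
G/III-1 ? II-1×II-2: GG|Gg|gg
G/III-2 ? II-1×II-2: GG|Gg|gg
G/III-3 un II-1×II-2: GG|Gg
⇒ G over [I-1,I-2,II-1,II-2,II-3,II-4,III-1,III-2,III-3]: 577 consistent
V/I-1 un ·: VV|Vv
V/I-2 aff ·: vv
V/II-1 un I-1×I-2: Vv
V/II-2 ? ·: Vv|vv
V/II-3 un I-1×I-2: Vv
V/II-4 ? I-1×I-2: Vv|vv
V/III-1 un II-1×II-2: VV|Vv
V/III-2 aff II-1×II-2: vv
V/III-3 un II-1×II-2: VV|Vv
⇒ V over [I-1,I-2,II-1,II-2,II-3,II-4,III-1,III-2,III-3]: 15 consistent

II-3 ∈ {GG Vv, Gg Vv}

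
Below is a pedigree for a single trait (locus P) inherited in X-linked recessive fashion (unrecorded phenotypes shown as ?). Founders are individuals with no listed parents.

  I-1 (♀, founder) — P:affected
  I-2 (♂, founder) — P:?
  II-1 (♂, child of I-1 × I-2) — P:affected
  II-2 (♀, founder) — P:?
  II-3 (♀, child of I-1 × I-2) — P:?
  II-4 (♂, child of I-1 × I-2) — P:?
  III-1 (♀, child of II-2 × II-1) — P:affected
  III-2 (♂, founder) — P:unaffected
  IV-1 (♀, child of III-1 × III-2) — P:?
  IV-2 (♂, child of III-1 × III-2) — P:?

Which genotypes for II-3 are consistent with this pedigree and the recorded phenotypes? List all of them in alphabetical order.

II-3 ∈ {X^PX^p, X^pX^p}

P/I-1 aff ·: X^pX^p
P/I-2 ? ·: X^PY|X^pY
P/II-1 aff I-1×I-2: X^pY
P/II-2 ? ·: X^PX^p|X^pX^p
P/II-3 ? I-1×I-2: X^PX^p|X^pX^p
P/II-4 ? I-1×I-2: X^pY
P/III-1 aff II-2×II-1: X^pX^p
P/III-2 un ·: X^PY
P/IV-1 ? III-1×III-2: X^PX^p
P/IV-2 ? III-1×III-2: X^pY
⇒ P over [I-1,I-2,II-1,II-2,II-3,II-4,III-1,III-2,IV-1,IV-2]: 4 consistent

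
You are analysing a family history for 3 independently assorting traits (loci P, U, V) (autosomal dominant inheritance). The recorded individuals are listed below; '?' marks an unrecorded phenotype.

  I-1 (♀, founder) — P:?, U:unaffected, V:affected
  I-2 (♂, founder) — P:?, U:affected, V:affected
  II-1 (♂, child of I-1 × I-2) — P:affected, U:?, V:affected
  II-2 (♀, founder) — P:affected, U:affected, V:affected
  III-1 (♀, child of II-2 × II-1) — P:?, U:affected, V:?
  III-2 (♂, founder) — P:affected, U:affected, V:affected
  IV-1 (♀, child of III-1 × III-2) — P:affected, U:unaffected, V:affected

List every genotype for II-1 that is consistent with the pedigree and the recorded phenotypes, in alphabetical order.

II-1 ∈ {PP Uu VV, PP Uu Vv, PP uu VV, PP uu Vv, Pp Uu VV, Pp Uu Vv, Pp uu VV, Pp uu Vv}

P/I-1 ? ·: pp|Pp|PP
P/I-2 ? ·: pp|Pp|PP
P/II-1 aff I-1×I-2: Pp|PP
P/II-2 aff ·: Pp|PP
P/III-1 ? II-2×II-1: pp|Pp|PP
P/III-2 aff ·: Pp|PP
P/IV-1 aff III-1×III-2: Pp|PP
⇒ P over [I-1,I-2,II-1,II-2,III-1,III-2,IV-1]: 152 consistent
U/I-1 un ·: uu
U/I-2 aff ·: Uu|UU
U/II-1 ? I-1×I-2: uu|Uu
U/II-2 aff ·: Uu|UU
U/III-1 aff II-2×II-1: Uu
U/III-2 aff ·: Uu
U/IV-1 un III-1×III-2: uu
⇒ U over [I-1,I-2,II-1,II-2,III-1,III-2,IV-1]: 6 consistent
V/I-1 aff ·: Vv|VV
V/I-2 aff ·: Vv|VV
V/II-1 aff I-1×I-2: Vv|VV
V/II-2 aff ·: Vv|VV
V/III-1 ? II-2×II-1: vv|Vv|VV
V/III-2 aff ·: Vv|VV
V/IV-1 aff III-1×III-2: Vv|VV
⇒ V over [I-1,I-2,II-1,II-2,III-1,III-2,IV-1]: 88 consistent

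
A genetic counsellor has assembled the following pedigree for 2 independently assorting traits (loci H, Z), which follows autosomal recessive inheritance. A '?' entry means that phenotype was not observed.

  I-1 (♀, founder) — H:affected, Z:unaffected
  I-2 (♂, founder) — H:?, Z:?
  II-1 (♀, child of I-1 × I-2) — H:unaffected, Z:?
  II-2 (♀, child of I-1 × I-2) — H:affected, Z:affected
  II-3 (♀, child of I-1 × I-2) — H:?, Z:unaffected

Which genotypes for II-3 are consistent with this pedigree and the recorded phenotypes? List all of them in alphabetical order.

II-3 ∈ {Hh ZZ, Hh Zz, hh ZZ, hh Zz}

H/I-1 aff ·: hh
H/I-2 ? ·: Hh
H/II-1 un I-1×I-2: Hh
H/II-2 aff I-1×I-2: hh
H/II-3 ? I-1×I-2: Hh|hh
⇒ H over [I-1,I-2,II-1,II-2,II-3]: 2 consistent
Z/I-1 un ·: Zz
Z/I-2 ? ·: Zz|zz
Z/II-1 ? I-1×I-2: ZZ|Zz|zz
Z/II-2 aff I-1×I-2: zz
Z/II-3 un I-1×I-2: ZZ|Zz
⇒ Z over [I-1,I-2,II-1,II-2,II-3]: 8 consistent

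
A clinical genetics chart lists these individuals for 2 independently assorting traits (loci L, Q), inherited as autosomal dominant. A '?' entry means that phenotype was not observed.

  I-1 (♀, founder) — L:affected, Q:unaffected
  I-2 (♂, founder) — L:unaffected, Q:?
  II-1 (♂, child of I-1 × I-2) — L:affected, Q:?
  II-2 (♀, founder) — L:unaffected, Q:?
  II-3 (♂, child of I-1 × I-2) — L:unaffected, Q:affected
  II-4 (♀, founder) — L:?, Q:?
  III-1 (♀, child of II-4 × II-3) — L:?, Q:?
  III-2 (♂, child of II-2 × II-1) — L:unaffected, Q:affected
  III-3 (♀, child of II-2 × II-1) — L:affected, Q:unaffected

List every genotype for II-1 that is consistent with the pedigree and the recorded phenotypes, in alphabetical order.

II-1 ∈ {Ll Qq, Ll qq}

L/I-1 aff ·: Ll
L/I-2 un ·: ll
L/II-1 aff I-1×I-2: Ll
L/II-2 un ·: ll
L/II-3 un I-1×I-2: ll
L/II-4 ? ·: ll|Ll|LL
L/III-1 ? II-4×II-3: ll|Ll
L/III-2 un II-2×II-1: ll
L/III-3 aff II-2×II-1: Ll
⇒ L over [I-1,I-2,II-1,II-2,II-3,II-4,III-1,III-2,III-3]: 4 consistent
Q/I-1 un ·: qq
Q/I-2 ? ·: Qq|QQ
Q/II-1 ? I-1×I-2: qq|Qq
Q/II-2 ? ·: qq|Qq
Q/II-3 aff I-1×I-2: Qq
Q/II-4 ? ·: qq|Qq|QQ
Q/III-1 ? II-4×II-3: qq|Qq|QQ
Q/III-2 aff II-2×II-1: Qq|QQ
Q/III-3 un II-2×II-1: qq
⇒ Q over [I-1,I-2,II-1,II-2,II-3,II-4,III-1,III-2,III-3]: 49 consistent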